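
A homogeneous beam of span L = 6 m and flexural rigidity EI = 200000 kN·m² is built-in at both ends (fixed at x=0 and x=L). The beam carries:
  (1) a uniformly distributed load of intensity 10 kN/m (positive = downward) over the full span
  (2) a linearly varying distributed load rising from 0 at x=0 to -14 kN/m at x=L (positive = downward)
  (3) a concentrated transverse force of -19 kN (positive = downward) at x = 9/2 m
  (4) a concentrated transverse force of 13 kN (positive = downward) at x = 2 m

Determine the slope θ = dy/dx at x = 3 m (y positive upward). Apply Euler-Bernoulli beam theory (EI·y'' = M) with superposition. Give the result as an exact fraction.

Load 1 — uniform load w=10 kN/m over full span:
  θ_1 = -wx(L-x)(L-2x)/(12EI) = -10·3·(6-3)·(6-2·3)/(12·200000) = 0 rad
Load 2 — triangular load w₀=-14 kN/m (0→w₀ over full span):
  θ_2 = -w₀(2x(L-x)(L-2x)(x+2L)+x²(L-x)²)/(120LEI) = -(-14)·(2·3·(6-3)·(6-2·3)·(3+2·6)+3²·(6-3)²)/(120·6·200000) = 63/8000000 rad
Load 3 — point force P=-19 kN at a=9/2 m (b=L-a=3/2):
  θ_3 = -Pb²x(2aL-(3a+b)x)/(2L³EI)  [x≤a] = -(-19)·(3/2)²·3·(2·(9/2)·6-(3·(9/2)+(3/2))·3)/(2·6³·200000) = 171/12800000 rad
Load 4 — point force P=13 kN at a=2 m (b=L-a=4):
  θ_4 = Pa²(L-x)(2bL-(3b+a)(L-x))/(2L³EI)  [x>a] = 13·2²·(6-3)·(2·4·6-(3·4+2)·(6-3))/(2·6³·200000) = 13/1200000 rad
Superposition: θ = Σ θ_i = 6157/192000000 rad ≈ 0.000032 rad

θ(3) = 6157/192000000 rad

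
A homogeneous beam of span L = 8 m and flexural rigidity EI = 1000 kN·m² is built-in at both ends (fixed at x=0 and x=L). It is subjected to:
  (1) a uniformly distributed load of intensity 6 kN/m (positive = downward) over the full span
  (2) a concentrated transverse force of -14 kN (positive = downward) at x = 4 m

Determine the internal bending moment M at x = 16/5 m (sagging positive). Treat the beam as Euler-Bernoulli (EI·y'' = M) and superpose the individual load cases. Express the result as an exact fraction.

Load 1 — uniform load w=6 kN/m over full span:
  M_1 = wLx/2 - wL²/12 - wx²/2 = 6·8·(16/5)/2 - 6·8²/12 - 6·(16/5)²/2 = 352/25 kN·m
Load 2 — point force P=-14 kN at a=4 m (b=L-a=4):
  M_2 = Pb²(3a+b)x/L³ - Pab²/L²  [x≤a] = (-14)·4²·(3·4+4)·(16/5)/8³ - (-14)·4·4²/8² = -42/5 kN·m
Superposition: M = Σ M_i = 142/25 kN·m ≈ 5.680000 kN·m

M(16/5) = 142/25 kN·m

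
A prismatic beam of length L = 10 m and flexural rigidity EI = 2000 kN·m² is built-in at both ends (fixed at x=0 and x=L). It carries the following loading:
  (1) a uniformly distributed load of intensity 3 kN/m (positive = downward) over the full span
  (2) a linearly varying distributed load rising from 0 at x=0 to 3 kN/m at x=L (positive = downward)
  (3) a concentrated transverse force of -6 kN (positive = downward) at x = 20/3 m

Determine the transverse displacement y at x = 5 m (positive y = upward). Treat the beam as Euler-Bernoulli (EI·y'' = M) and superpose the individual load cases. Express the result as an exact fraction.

y(5) = -325/6912 m

Load 1 — uniform load w=3 kN/m over full span:
  y_1 = -wx²(L-x)²/(24EI) = -3·5²·(10-5)²/(24·2000) = -5/128 m
Load 2 — triangular load w₀=3 kN/m (0→w₀ over full span):
  y_2 = -w₀x²(L-x)²(x+2L)/(120LEI) = -3·5²·(10-5)²·(5+2·10)/(120·10·2000) = -5/256 m
Load 3 — point force P=-6 kN at a=20/3 m (b=L-a=10/3):
  y_3 = -Pb²x²(3aL-(3a+b)x)/(6L³EI)  [x≤a] = -(-6)·(10/3)²·5²·(3·(20/3)·10-(3·(20/3)+(10/3))·5)/(6·10³·2000) = 5/432 m
Superposition: y = Σ y_i = -325/6912 m ≈ -0.047020 m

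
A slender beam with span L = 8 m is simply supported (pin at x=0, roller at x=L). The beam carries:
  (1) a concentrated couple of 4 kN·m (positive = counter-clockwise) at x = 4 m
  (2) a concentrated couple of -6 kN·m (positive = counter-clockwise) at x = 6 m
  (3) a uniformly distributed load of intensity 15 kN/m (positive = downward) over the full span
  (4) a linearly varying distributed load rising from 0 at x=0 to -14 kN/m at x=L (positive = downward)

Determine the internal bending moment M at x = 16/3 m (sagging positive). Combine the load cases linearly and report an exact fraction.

M(16/3) = 3728/81 kN·m

Load 1 — applied couple M₀=4 kN·m at a=4 m (b=L-a=4):
  M_1 = M₀x/L - M₀  [x>a] = 4·(16/3)/8 - 4 = -4/3 kN·m
Load 2 — applied couple M₀=-6 kN·m at a=6 m (b=L-a=2):
  M_2 = M₀x/L  [x≤a] = (-6)·(16/3)/8 = -4 kN·m
Load 3 — uniform load w=15 kN/m over full span:
  M_3 = wx(L-x)/2 = 15·(16/3)·(8-(16/3))/2 = 320/3 kN·m
Load 4 — triangular load w₀=-14 kN/m (0→w₀ over full span):
  M_4 = w₀Lx/6 - w₀x³/(6L) = (-14)·8·(16/3)/6 - (-14)·(16/3)³/(6·8) = -4480/81 kN·m
Superposition: M = Σ M_i = 3728/81 kN·m ≈ 46.024691 kN·m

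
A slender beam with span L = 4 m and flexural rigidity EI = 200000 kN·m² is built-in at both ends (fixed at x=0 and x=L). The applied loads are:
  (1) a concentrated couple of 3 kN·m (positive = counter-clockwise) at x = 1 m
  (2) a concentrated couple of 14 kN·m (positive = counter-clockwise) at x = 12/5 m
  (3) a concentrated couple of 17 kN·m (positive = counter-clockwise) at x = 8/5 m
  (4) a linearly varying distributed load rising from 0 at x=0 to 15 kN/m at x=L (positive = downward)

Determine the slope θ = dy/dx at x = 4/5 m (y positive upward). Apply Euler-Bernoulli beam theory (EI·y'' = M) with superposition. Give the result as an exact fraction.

Load 1 — applied couple M₀=3 kN·m at a=1 m (b=L-a=3):
  θ_1 = (R_Ax²/2 - M_Ax)/EI  [x≤a] with R_A=27/32, M_A=-9/16 = ((27/32)·(4/5)²/2 - (-9/16)·(4/5))/200000 = 9/2500000 rad
Load 2 — applied couple M₀=14 kN·m at a=12/5 m (b=L-a=8/5):
  θ_2 = (R_Ax²/2 - M_Ax)/EI  [x≤a] with R_A=126/25, M_A=112/25 = ((126/25)·(4/5)²/2 - (112/25)·(4/5))/200000 = -77/7812500 rad
Load 3 — applied couple M₀=17 kN·m at a=8/5 m (b=L-a=12/5):
  θ_3 = (R_Ax²/2 - M_Ax)/EI  [x≤a] with R_A=153/25, M_A=51/25 = ((153/25)·(4/5)²/2 - (51/25)·(4/5))/200000 = 51/31250000 rad
Load 4 — triangular load w₀=15 kN/m (0→w₀ over full span):
  θ_4 = -w₀(2x(L-x)(L-2x)(x+2L)+x²(L-x)²)/(120LEI) = -15·(2·(4/5)·(4-(4/5))·(4-2·(4/5))·((4/5)+2·4)+(4/5)²·(4-(4/5))²)/(120·4·200000) = -7/390625 rad
Superposition: θ = Σ θ_i = -1409/62500000 rad ≈ -0.000023 rad

θ(4/5) = -1409/62500000 rad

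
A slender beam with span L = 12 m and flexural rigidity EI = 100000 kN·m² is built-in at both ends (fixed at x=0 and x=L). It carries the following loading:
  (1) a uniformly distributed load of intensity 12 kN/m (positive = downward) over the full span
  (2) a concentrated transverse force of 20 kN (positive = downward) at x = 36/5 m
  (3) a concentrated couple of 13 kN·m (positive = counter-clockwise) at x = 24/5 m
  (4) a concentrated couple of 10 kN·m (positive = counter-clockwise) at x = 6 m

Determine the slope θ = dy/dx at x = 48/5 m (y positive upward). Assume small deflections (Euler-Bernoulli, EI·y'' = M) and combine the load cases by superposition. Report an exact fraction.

θ(48/5) = 6363/3125000 rad

Load 1 — uniform load w=12 kN/m over full span:
  θ_1 = -wx(L-x)(L-2x)/(12EI) = -12·(48/5)·(12-(48/5))·(12-2·(48/5))/(12·100000) = 648/390625 rad
Load 2 — point force P=20 kN at a=36/5 m (b=L-a=24/5):
  θ_2 = Pa²(L-x)(2bL-(3b+a)(L-x))/(2L³EI)  [x>a] = 20·(36/5)²·(12-(48/5))·(2·(24/5)·12-(3·(24/5)+(36/5))·(12-(48/5)))/(2·12³·100000) = 891/1953125 rad
Load 3 — applied couple M₀=13 kN·m at a=24/5 m (b=L-a=36/5):
  θ_3 = (R_Ax²/2 - M_Ax - M₀(x-a))/EI  [x>a] with R_A=39/25, M_A=39/25 = ((39/25)·(48/5)²/2 - (39/25)·(48/5) - 13·((48/5)-(24/5)))/100000 = -429/7812500 rad
Load 4 — applied couple M₀=10 kN·m at a=6 m (b=L-a=6):
  θ_4 = (R_Ax²/2 - M_Ax - M₀(x-a))/EI  [x>a] with R_A=5/4, M_A=5/2 = ((5/4)·(48/5)²/2 - (5/2)·(48/5) - 10·((48/5)-6))/100000 = -3/125000 rad
Superposition: θ = Σ θ_i = 6363/3125000 rad ≈ 0.002036 rad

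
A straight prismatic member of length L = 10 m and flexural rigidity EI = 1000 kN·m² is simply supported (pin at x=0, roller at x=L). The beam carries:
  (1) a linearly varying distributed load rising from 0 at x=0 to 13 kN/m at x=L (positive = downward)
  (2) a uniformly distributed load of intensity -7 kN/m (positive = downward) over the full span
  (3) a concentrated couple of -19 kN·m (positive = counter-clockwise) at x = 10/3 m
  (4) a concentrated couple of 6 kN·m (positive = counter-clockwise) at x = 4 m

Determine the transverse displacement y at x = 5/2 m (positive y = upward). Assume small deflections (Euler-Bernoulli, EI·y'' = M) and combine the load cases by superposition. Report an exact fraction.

y(5/2) = 207641/4608000 m

Load 1 — triangular load w₀=13 kN/m (0→w₀ over full span):
  y_1 = -w₀x(7L⁴-10L²x²+3x⁴)/(360LEI) = -13·(5/2)·(7·10⁴-10·10²·(5/2)²+3·(5/2)⁴)/(360·10·1000) = -7085/12288 m
Load 2 — uniform load w=-7 kN/m over full span:
  y_2 = -wx(L³-2Lx²+x³)/(24EI) = -(-7)·(5/2)·(10³-2·10·(5/2)²+(5/2)³)/(24·1000) = 665/1024 m
Load 3 — applied couple M₀=-19 kN·m at a=10/3 m (b=L-a=20/3):
  y_3 = (M₀x³/(6L)+C₁x)/EI  [x≤a] with C₁=M₀(3b²-L²)/(6L)=-95/9 = ((-19)·(5/2)³/(6·10)+(-95/9)·(5/2))/1000 = -361/11520 m
Load 4 — applied couple M₀=6 kN·m at a=4 m (b=L-a=6):
  y_4 = (M₀x³/(6L)+C₁x)/EI  [x≤a] with C₁=M₀(3b²-L²)/(6L)=4/5 = (6·(5/2)³/(6·10)+(4/5)·(5/2))/1000 = 57/16000 m
Superposition: y = Σ y_i = 207641/4608000 m ≈ 0.045061 m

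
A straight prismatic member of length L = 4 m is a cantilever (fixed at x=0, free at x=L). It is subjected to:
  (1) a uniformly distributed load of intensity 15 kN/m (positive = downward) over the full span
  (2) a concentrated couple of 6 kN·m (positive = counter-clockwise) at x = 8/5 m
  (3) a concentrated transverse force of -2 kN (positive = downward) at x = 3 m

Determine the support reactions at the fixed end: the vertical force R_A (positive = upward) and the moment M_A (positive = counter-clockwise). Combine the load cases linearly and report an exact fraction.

R_A = 58 kN, M_A = 108 kN·m

Load 1 — uniform load w=15 kN/m over full span:
  R_A = wL = 15·4 = 60 kN
  M_A = wL²/2 = 15·4²/2 = 120 kN·m
Load 2 — applied couple M₀=6 kN·m at a=8/5 m (b=L-a=12/5):
  R_A = 0 kN
  M_A = -M₀ = -6 kN·m
Load 3 — point force P=-2 kN at a=3 m (b=L-a=1):
  R_A = P = (-2) = -2 kN
  M_A = Pa = (-2)·3 = -6 kN·m
Superposition: R_A = 58 kN, M_A = 108 kN·m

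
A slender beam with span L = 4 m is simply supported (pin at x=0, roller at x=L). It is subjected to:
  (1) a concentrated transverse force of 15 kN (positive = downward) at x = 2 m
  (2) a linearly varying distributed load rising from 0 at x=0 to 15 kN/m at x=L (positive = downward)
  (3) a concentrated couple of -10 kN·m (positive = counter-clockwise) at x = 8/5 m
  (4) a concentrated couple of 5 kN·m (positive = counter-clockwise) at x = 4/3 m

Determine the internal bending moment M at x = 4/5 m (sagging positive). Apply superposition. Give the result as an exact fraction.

Load 1 — point force P=15 kN at a=2 m (b=L-a=2):
  M_1 = Pbx/L  [x≤a] = 15·2·(4/5)/4 = 6 kN·m
Load 2 — triangular load w₀=15 kN/m (0→w₀ over full span):
  M_2 = w₀Lx/6 - w₀x³/(6L) = 15·4·(4/5)/6 - 15·(4/5)³/(6·4) = 192/25 kN·m
Load 3 — applied couple M₀=-10 kN·m at a=8/5 m (b=L-a=12/5):
  M_3 = M₀x/L  [x≤a] = (-10)·(4/5)/4 = -2 kN·m
Load 4 — applied couple M₀=5 kN·m at a=4/3 m (b=L-a=8/3):
  M_4 = M₀x/L  [x≤a] = 5·(4/5)/4 = 1 kN·m
Superposition: M = Σ M_i = 317/25 kN·m ≈ 12.680000 kN·m

M(4/5) = 317/25 kN·m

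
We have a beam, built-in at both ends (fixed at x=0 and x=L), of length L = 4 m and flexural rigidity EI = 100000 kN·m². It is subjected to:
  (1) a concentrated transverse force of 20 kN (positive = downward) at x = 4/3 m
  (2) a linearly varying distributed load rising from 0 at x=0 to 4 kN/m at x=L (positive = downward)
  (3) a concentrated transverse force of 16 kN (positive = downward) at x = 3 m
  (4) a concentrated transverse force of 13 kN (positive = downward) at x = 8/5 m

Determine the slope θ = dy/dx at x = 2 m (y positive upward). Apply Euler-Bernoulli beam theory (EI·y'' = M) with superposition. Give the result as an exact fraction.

θ(2) = 3983/337500000 rad

Load 1 — point force P=20 kN at a=4/3 m (b=L-a=8/3):
  θ_1 = Pa²(L-x)(2bL-(3b+a)(L-x))/(2L³EI)  [x>a] = 20·(4/3)²·(4-2)·(2·(8/3)·4-(3·(8/3)+(4/3))·(4-2))/(2·4³·100000) = 1/67500 rad
Load 2 — triangular load w₀=4 kN/m (0→w₀ over full span):
  θ_2 = -w₀(2x(L-x)(L-2x)(x+2L)+x²(L-x)²)/(120LEI) = -4·(2·2·(4-2)·(4-2·2)·(2+2·4)+2²·(4-2)²)/(120·4·100000) = -1/750000 rad
Load 3 — point force P=16 kN at a=3 m (b=L-a=1):
  θ_3 = -Pb²x(2aL-(3a+b)x)/(2L³EI)  [x≤a] = -16·1²·2·(2·3·4-(3·3+1)·2)/(2·4³·100000) = -1/100000 rad
Load 4 — point force P=13 kN at a=8/5 m (b=L-a=12/5):
  θ_4 = Pa²(L-x)(2bL-(3b+a)(L-x))/(2L³EI)  [x>a] = 13·(8/5)²·(4-2)·(2·(12/5)·4-(3·(12/5)+(8/5))·(4-2))/(2·4³·100000) = 13/1562500 rad
Superposition: θ = Σ θ_i = 3983/337500000 rad ≈ 0.000012 rad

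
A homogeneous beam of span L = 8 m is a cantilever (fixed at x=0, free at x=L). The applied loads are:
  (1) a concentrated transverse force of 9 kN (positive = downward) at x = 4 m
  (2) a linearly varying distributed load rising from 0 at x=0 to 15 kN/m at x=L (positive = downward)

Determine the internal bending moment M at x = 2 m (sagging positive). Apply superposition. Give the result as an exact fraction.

M(2) = -441/2 kN·m

Load 1 — point force P=9 kN at a=4 m (b=L-a=4):
  M_1 = -P(a-x)  [x≤a] = -9·(4-2) = -18 kN·m
Load 2 — triangular load w₀=15 kN/m (0→w₀ over full span):
  M_2 = w₀Lx/2 - w₀L²/3 - w₀x³/(6L) = 15·8·2/2 - 15·8²/3 - 15·2³/(6·8) = -405/2 kN·m
Superposition: M = Σ M_i = -441/2 kN·m ≈ -220.500000 kN·m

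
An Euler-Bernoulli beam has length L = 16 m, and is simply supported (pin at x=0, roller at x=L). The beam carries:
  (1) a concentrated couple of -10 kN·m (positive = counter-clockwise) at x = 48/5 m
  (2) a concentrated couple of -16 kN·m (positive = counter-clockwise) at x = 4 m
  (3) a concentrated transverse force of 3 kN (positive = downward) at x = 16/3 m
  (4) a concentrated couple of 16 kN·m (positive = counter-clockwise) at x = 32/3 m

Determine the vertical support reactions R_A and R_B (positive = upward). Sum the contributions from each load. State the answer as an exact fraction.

R_A = 11/8 kN, R_B = 13/8 kN

Load 1 — applied couple M₀=-10 kN·m at a=48/5 m (b=L-a=32/5):
  R_A = M₀/L = (-10)/16 = -5/8 kN
  R_B = -M₀/L = -(-10)/16 = 5/8 kN
Load 2 — applied couple M₀=-16 kN·m at a=4 m (b=L-a=12):
  R_A = M₀/L = (-16)/16 = -1 kN
  R_B = -M₀/L = -(-16)/16 = 1 kN
Load 3 — point force P=3 kN at a=16/3 m (b=L-a=32/3):
  R_A = Pb/L = 3·(32/3)/16 = 2 kN
  R_B = Pa/L = 3·(16/3)/16 = 1 kN
Load 4 — applied couple M₀=16 kN·m at a=32/3 m (b=L-a=16/3):
  R_A = M₀/L = 16/16 = 1 kN
  R_B = -M₀/L = -16/16 = -1 kN
Superposition: R_A = 11/8 kN, R_B = 13/8 kN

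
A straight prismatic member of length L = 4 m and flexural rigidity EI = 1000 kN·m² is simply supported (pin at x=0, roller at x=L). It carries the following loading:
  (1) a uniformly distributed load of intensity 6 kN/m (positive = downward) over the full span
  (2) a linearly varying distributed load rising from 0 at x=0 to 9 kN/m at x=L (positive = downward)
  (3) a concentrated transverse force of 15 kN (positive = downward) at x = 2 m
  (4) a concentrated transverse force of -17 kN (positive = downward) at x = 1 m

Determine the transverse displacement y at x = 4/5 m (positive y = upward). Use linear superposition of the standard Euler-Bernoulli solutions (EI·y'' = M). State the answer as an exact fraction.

Load 1 — uniform load w=6 kN/m over full span:
  y_1 = -wx(L³-2Lx²+x³)/(24EI) = -6·(4/5)·(4³-2·4·(4/5)²+(4/5)³)/(24·1000) = -928/78125 m
Load 2 — triangular load w₀=9 kN/m (0→w₀ over full span):
  y_2 = -w₀x(7L⁴-10L²x²+3x⁴)/(360LEI) = -9·(4/5)·(7·4⁴-10·4²·(4/5)²+3·(4/5)⁴)/(360·4·1000) = -16512/1953125 m
Load 3 — point force P=15 kN at a=2 m (b=L-a=2):
  y_3 = -Pbx(L²-b²-x²)/(6LEI)  [x≤a] = -15·2·(4/5)·(4²-2²-(4/5)²)/(6·4·1000) = -71/6250 m
Load 4 — point force P=-17 kN at a=1 m (b=L-a=3):
  y_4 = -Pbx(L²-b²-x²)/(6LEI)  [x≤a] = -(-17)·3·(4/5)·(4²-3²-(4/5)²)/(6·4·1000) = 2703/250000 m
Superposition: y = Σ y_i = -652517/31250000 m ≈ -0.020881 m

y(4/5) = -652517/31250000 m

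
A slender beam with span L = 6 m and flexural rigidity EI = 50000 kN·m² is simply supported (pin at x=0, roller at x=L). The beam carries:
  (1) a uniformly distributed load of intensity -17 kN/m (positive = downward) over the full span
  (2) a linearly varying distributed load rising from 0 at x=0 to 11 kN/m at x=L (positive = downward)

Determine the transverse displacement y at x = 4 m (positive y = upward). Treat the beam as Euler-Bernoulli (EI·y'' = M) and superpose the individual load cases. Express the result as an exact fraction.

Load 1 — uniform load w=-17 kN/m over full span:
  y_1 = -wx(L³-2Lx²+x³)/(24EI) = -(-17)·4·(6³-2·6·4²+4³)/(24·50000) = 187/37500 m
Load 2 — triangular load w₀=11 kN/m (0→w₀ over full span):
  y_2 = -w₀x(7L⁴-10L²x²+3x⁴)/(360LEI) = -11·4·(7·6⁴-10·6²·4²+3·4⁴)/(360·6·50000) = -187/112500 m
Superposition: y = Σ y_i = 187/56250 m ≈ 0.003324 m

y(4) = 187/56250 m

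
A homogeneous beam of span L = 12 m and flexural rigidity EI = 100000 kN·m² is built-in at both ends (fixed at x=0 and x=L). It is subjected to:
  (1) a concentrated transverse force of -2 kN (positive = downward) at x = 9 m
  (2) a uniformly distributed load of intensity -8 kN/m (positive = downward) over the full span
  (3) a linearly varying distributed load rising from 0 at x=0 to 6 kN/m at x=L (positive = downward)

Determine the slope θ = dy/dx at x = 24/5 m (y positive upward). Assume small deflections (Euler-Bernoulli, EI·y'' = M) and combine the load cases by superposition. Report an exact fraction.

θ(24/5) = 20133/62500000 rad

Load 1 — point force P=-2 kN at a=9 m (b=L-a=3):
  θ_1 = -Pb²x(2aL-(3a+b)x)/(2L³EI)  [x≤a] = -(-2)·3²·(24/5)·(2·9·12-(3·9+3)·(24/5))/(2·12³·100000) = 9/500000 rad
Load 2 — uniform load w=-8 kN/m over full span:
  θ_2 = -wx(L-x)(L-2x)/(12EI) = -(-8)·(24/5)·(12-(24/5))·(12-2·(24/5))/(12·100000) = 216/390625 rad
Load 3 — triangular load w₀=6 kN/m (0→w₀ over full span):
  θ_3 = -w₀(2x(L-x)(L-2x)(x+2L)+x²(L-x)²)/(120LEI) = -6·(2·(24/5)·(12-(24/5))·(12-2·(24/5))·((24/5)+2·12)+(24/5)²·(12-(24/5))²)/(120·12·100000) = -486/1953125 rad
Superposition: θ = Σ θ_i = 20133/62500000 rad ≈ 0.000322 rad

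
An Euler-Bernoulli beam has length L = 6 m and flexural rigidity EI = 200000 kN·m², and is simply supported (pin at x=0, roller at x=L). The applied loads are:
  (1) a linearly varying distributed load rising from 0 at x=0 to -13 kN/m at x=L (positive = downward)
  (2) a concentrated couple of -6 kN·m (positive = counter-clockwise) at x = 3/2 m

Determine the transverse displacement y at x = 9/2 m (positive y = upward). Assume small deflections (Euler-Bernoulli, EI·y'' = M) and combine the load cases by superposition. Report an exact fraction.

y(9/2) = 38313/102400000 m

Load 1 — triangular load w₀=-13 kN/m (0→w₀ over full span):
  y_1 = -w₀x(7L⁴-10L²x²+3x⁴)/(360LEI) = -(-13)·(9/2)·(7·6⁴-10·6²·(9/2)²+3·(9/2)⁴)/(360·6·200000) = 41769/102400000 m
Load 2 — applied couple M₀=-6 kN·m at a=3/2 m (b=L-a=9/2):
  y_2 = (M₀x³/(6L)-M₀(x-a)²/2+C₁x)/EI  [x>a] with C₁=M₀(3b²-L²)/(6L)=-33/8 = ((-6)·(9/2)³/(6·6)-(-6)·((9/2)-(3/2))²/2+(-33/8)·(9/2))/200000 = -27/800000 m
Superposition: y = Σ y_i = 38313/102400000 m ≈ 0.000374 m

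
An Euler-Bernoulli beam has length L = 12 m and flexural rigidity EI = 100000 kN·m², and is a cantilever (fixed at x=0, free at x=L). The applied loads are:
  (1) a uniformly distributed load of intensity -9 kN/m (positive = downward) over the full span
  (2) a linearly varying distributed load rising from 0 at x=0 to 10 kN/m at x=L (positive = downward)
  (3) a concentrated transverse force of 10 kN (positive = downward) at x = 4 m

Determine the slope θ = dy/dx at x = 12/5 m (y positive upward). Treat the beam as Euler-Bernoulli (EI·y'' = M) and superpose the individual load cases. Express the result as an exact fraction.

θ(12/5) = 849/390625 rad

Load 1 — uniform load w=-9 kN/m over full span:
  θ_1 = -wx(x²-3Lx+3L²)/(6EI) = -(-9)·(12/5)·((12/5)²-3·12·(12/5)+3·12²)/(6·100000) = 4941/390625 rad
Load 2 — triangular load w₀=10 kN/m (0→w₀ over full span):
  θ_2 = (w₀Lx²/4-w₀L²x/3-w₀x⁴/(24L))/EI = (10·12·(12/5)²/4-10·12²·(12/5)/3-10·(12/5)⁴/(24·12))/100000 = -7659/781250 rad
Load 3 — point force P=10 kN at a=4 m (b=L-a=8):
  θ_3 = -Px(2a-x)/(2EI)  [x≤a] = -10·(12/5)·(2·4-(12/5))/(2·100000) = -21/31250 rad
Superposition: θ = Σ θ_i = 849/390625 rad ≈ 0.002173 rad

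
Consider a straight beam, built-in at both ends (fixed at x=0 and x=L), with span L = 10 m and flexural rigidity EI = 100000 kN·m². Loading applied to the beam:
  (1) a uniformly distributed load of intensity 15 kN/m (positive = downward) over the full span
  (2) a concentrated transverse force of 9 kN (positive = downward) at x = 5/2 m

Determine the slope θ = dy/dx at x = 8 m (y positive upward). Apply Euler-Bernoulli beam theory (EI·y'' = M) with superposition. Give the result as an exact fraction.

Load 1 — uniform load w=15 kN/m over full span:
  θ_1 = -wx(L-x)(L-2x)/(12EI) = -15·8·(10-8)·(10-2·8)/(12·100000) = 3/2500 rad
Load 2 — point force P=9 kN at a=5/2 m (b=L-a=15/2):
  θ_2 = Pa²(L-x)(2bL-(3b+a)(L-x))/(2L³EI)  [x>a] = 9·(5/2)²·(10-8)·(2·(15/2)·10-(3·(15/2)+(5/2))·(10-8))/(2·10³·100000) = 9/160000 rad
Superposition: θ = Σ θ_i = 201/160000 rad ≈ 0.001256 rad

θ(8) = 201/160000 rad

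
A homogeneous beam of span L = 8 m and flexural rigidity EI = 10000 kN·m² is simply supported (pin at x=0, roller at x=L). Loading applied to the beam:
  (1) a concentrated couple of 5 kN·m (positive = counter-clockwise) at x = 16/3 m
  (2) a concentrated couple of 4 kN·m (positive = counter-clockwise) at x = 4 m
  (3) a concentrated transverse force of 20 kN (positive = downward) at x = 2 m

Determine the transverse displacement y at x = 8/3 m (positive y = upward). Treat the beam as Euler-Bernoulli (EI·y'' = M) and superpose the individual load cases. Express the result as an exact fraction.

Load 1 — applied couple M₀=5 kN·m at a=16/3 m (b=L-a=8/3):
  y_1 = (M₀x³/(6L)+C₁x)/EI  [x≤a] with C₁=M₀(3b²-L²)/(6L)=-40/9 = (5·(8/3)³/(6·8)+(-40/9)·(8/3))/10000 = -2/2025 m
Load 2 — applied couple M₀=4 kN·m at a=4 m (b=L-a=4):
  y_2 = (M₀x³/(6L)+C₁x)/EI  [x≤a] with C₁=M₀(3b²-L²)/(6L)=-4/3 = (4·(8/3)³/(6·8)+(-4/3)·(8/3))/10000 = -2/10125 m
Load 3 — point force P=20 kN at a=2 m (b=L-a=6):
  y_3 = -Pa(L-x)(2Lx-a²-x²)/(6LEI)  [x>a] = -20·2·(8-(8/3))·(2·8·(8/3)-2²-(8/3)²)/(6·8·10000) = -142/10125 m
Superposition: y = Σ y_i = -154/10125 m ≈ -0.015210 m

y(8/3) = -154/10125 m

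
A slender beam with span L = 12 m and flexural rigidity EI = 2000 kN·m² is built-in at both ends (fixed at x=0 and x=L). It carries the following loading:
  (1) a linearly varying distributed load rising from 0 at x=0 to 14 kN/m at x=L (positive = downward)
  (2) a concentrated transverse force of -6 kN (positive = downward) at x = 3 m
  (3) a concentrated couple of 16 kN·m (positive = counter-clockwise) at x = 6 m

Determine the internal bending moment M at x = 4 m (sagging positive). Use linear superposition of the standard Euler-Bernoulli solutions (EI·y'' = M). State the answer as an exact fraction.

Load 1 — triangular load w₀=14 kN/m (0→w₀ over full span):
  M_1 = 3w₀Lx/20 - w₀L²/30 - w₀x³/(6L) = 3·14·12·4/20 - 14·12²/30 - 14·4³/(6·12) = 952/45 kN·m
Load 2 — point force P=-6 kN at a=3 m (b=L-a=9):
  M_2 = Pa²(a+3b)(L-x)/L³ - Pa²b/L²  [x>a] = (-6)·3²·(3+3·9)·(12-4)/12³ - (-6)·3²·9/12² = -33/8 kN·m
Load 3 — applied couple M₀=16 kN·m at a=6 m (b=L-a=6):
  M_3 = R_Ax - M_A  [x≤a] with R_A=2, M_A=4 = 2·4 - 4 = 4 kN·m
Superposition: M = Σ M_i = 7571/360 kN·m ≈ 21.030556 kN·m

M(4) = 7571/360 kN·m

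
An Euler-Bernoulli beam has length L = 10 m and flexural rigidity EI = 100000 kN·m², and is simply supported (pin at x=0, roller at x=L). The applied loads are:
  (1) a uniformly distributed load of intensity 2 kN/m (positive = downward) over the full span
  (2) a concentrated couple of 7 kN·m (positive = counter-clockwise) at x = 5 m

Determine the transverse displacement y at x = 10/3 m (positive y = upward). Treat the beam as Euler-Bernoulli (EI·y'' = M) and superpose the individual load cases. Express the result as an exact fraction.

y(10/3) = -901/388800 m

Load 1 — uniform load w=2 kN/m over full span:
  y_1 = -wx(L³-2Lx²+x³)/(24EI) = -2·(10/3)·(10³-2·10·(10/3)²+(10/3)³)/(24·100000) = -11/4860 m
Load 2 — applied couple M₀=7 kN·m at a=5 m (b=L-a=5):
  y_2 = (M₀x³/(6L)+C₁x)/EI  [x≤a] with C₁=M₀(3b²-L²)/(6L)=-35/12 = (7·(10/3)³/(6·10)+(-35/12)·(10/3))/100000 = -7/129600 m
Superposition: y = Σ y_i = -901/388800 m ≈ -0.002317 m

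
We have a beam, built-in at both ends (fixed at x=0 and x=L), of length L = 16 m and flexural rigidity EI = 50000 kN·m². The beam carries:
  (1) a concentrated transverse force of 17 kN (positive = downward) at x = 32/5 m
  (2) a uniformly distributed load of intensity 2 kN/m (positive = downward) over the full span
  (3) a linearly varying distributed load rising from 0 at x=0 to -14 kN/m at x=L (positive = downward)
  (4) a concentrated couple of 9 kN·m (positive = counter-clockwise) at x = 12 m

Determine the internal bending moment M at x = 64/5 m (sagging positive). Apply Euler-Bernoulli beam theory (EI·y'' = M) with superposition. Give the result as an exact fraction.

M(64/5) = -514831/30000 kN·m

Load 1 — point force P=17 kN at a=32/5 m (b=L-a=48/5):
  M_1 = Pa²(a+3b)(L-x)/L³ - Pa²b/L²  [x>a] = 17·(32/5)²·((32/5)+3·(48/5))·(16-(64/5))/16³ - 17·(32/5)²·(48/5)/16² = -4352/625 kN·m
Load 2 — uniform load w=2 kN/m over full span:
  M_2 = wLx/2 - wL²/12 - wx²/2 = 2·16·(64/5)/2 - 2·16²/12 - 2·(64/5)²/2 = -128/75 kN·m
Load 3 — triangular load w₀=-14 kN/m (0→w₀ over full span):
  M_3 = 3w₀Lx/20 - w₀L²/30 - w₀x³/(6L) = 3·(-14)·16·(64/5)/20 - (-14)·16²/30 - (-14)·(64/5)³/(6·16) = -1792/375 kN·m
Load 4 — applied couple M₀=9 kN·m at a=12 m (b=L-a=4):
  M_4 = R_Ax - M_A - M₀  [x>a] with R_A=81/128, M_A=45/16 = (81/128)·(64/5) - (45/16) - 9 = -297/80 kN·m
Superposition: M = Σ M_i = -514831/30000 kN·m ≈ -17.161033 kN·m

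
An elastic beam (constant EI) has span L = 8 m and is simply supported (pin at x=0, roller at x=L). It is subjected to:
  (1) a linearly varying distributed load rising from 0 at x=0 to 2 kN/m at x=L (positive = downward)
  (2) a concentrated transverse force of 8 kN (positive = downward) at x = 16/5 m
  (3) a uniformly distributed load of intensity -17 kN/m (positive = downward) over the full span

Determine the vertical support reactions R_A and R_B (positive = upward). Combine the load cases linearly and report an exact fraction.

R_A = -908/15 kN, R_B = -892/15 kN

Load 1 — triangular load w₀=2 kN/m (0→w₀ over full span):
  R_A = w₀L/6 = 2·8/6 = 8/3 kN
  R_B = w₀L/3 = 2·8/3 = 16/3 kN
Load 2 — point force P=8 kN at a=16/5 m (b=L-a=24/5):
  R_A = Pb/L = 8·(24/5)/8 = 24/5 kN
  R_B = Pa/L = 8·(16/5)/8 = 16/5 kN
Load 3 — uniform load w=-17 kN/m over full span:
  R_A = wL/2 = (-17)·8/2 = -68 kN
  R_B = wL/2 = (-17)·8/2 = -68 kN
Superposition: R_A = -908/15 kN, R_B = -892/15 kN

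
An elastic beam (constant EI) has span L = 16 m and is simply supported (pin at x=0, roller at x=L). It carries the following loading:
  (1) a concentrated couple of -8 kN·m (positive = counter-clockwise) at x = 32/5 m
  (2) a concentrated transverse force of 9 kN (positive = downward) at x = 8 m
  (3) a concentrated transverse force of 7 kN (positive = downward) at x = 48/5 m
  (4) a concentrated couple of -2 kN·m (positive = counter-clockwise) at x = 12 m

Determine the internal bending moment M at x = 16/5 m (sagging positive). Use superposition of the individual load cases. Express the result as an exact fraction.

M(16/5) = 534/25 kN·m

Load 1 — applied couple M₀=-8 kN·m at a=32/5 m (b=L-a=48/5):
  M_1 = M₀x/L  [x≤a] = (-8)·(16/5)/16 = -8/5 kN·m
Load 2 — point force P=9 kN at a=8 m (b=L-a=8):
  M_2 = Pbx/L  [x≤a] = 9·8·(16/5)/16 = 72/5 kN·m
Load 3 — point force P=7 kN at a=48/5 m (b=L-a=32/5):
  M_3 = Pbx/L  [x≤a] = 7·(32/5)·(16/5)/16 = 224/25 kN·m
Load 4 — applied couple M₀=-2 kN·m at a=12 m (b=L-a=4):
  M_4 = M₀x/L  [x≤a] = (-2)·(16/5)/16 = -2/5 kN·m
Superposition: M = Σ M_i = 534/25 kN·m ≈ 21.360000 kN·m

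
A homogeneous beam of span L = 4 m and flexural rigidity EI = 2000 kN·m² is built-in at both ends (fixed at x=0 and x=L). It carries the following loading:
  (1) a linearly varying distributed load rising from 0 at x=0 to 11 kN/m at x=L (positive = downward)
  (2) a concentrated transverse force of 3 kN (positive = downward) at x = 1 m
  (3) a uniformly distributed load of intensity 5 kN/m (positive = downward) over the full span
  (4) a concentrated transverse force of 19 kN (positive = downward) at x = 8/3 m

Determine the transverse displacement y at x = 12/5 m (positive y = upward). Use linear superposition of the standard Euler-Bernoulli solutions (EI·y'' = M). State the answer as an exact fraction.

y(12/5) = -92581/15625000 m

Load 1 — triangular load w₀=11 kN/m (0→w₀ over full span):
  y_1 = -w₀x²(L-x)²(x+2L)/(120LEI) = -11·(12/5)²·(4-(12/5))²·((12/5)+2·4)/(120·4·2000) = -3432/1953125 m
Load 2 — point force P=3 kN at a=1 m (b=L-a=3):
  y_2 = -Pa²(L-x)²(3bL-(3b+a)(L-x))/(6L³EI)  [x>a] = -3·1²·(4-(12/5))²·(3·3·4-(3·3+1)·(4-(12/5)))/(6·4³·2000) = -1/5000 m
Load 3 — uniform load w=5 kN/m over full span:
  y_3 = -wx²(L-x)²/(24EI) = -5·(12/5)²·(4-(12/5))²/(24·2000) = -24/15625 m
Load 4 — point force P=19 kN at a=8/3 m (b=L-a=4/3):
  y_4 = -Pb²x²(3aL-(3a+b)x)/(6L³EI)  [x≤a] = -19·(4/3)²·(12/5)²·(3·(8/3)·4-(3·(8/3)+(4/3))·(12/5))/(6·4³·2000) = -38/15625 m
Superposition: y = Σ y_i = -92581/15625000 m ≈ -0.005925 m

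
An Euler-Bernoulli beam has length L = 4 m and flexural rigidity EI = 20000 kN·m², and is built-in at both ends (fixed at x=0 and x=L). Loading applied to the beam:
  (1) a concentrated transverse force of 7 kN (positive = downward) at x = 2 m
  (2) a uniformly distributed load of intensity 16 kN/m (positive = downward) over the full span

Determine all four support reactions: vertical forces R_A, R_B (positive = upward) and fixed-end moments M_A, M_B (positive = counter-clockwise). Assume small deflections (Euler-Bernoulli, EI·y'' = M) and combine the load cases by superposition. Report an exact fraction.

Load 1 — point force P=7 kN at a=2 m (b=L-a=2):
  R_A = Pb²(3a+b)/L³ = 7·2²·(3·2+2)/4³ = 7/2 kN
  M_A = Pab²/L² = 7·2·2²/4² = 7/2 kN·m
  R_B = Pa²(a+3b)/L³ = 7·2²·(2+3·2)/4³ = 7/2 kN
  M_B = -Pa²b/L² = -7·2²·2/4² = -7/2 kN·m
Load 2 — uniform load w=16 kN/m over full span:
  R_A = wL/2 = 16·4/2 = 32 kN
  M_A = wL²/12 = 16·4²/12 = 64/3 kN·m
  R_B = wL/2 = 16·4/2 = 32 kN
  M_B = -wL²/12 = -16·4²/12 = -64/3 kN·m
Superposition: R_A = 71/2 kN, M_A = 149/6 kN·m, R_B = 71/2 kN, M_B = -149/6 kN·m

R_A = 71/2 kN, M_A = 149/6 kN·m, R_B = 71/2 kN, M_B = -149/6 kN·m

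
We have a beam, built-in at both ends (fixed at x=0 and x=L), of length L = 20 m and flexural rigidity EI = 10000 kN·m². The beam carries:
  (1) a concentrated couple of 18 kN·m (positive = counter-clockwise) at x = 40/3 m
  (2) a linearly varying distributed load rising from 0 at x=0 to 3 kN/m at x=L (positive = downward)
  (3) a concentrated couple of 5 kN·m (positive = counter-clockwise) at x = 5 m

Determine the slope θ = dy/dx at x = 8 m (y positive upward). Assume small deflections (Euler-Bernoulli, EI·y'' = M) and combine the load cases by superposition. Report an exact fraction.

θ(8) = -657/100000 rad

Load 1 — applied couple M₀=18 kN·m at a=40/3 m (b=L-a=20/3):
  θ_1 = (R_Ax²/2 - M_Ax)/EI  [x≤a] with R_A=6/5, M_A=6 = ((6/5)·8²/2 - 6·8)/10000 = -3/3125 rad
Load 2 — triangular load w₀=3 kN/m (0→w₀ over full span):
  θ_2 = -w₀(2x(L-x)(L-2x)(x+2L)+x²(L-x)²)/(120LEI) = -3·(2·8·(20-8)·(20-2·8)·(8+2·20)+8²·(20-8)²)/(120·20·10000) = -18/3125 rad
Load 3 — applied couple M₀=5 kN·m at a=5 m (b=L-a=15):
  θ_3 = (R_Ax²/2 - M_Ax - M₀(x-a))/EI  [x>a] with R_A=9/32, M_A=-15/16 = ((9/32)·8²/2 - (-15/16)·8 - 5·(8-5))/10000 = 3/20000 rad
Superposition: θ = Σ θ_i = -657/100000 rad ≈ -0.006570 rad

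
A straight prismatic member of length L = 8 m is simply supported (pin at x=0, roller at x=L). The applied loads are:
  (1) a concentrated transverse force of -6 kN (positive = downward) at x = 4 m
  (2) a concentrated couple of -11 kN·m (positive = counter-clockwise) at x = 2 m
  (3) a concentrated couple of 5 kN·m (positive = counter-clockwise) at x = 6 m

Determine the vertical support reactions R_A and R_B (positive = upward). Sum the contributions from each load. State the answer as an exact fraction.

Load 1 — point force P=-6 kN at a=4 m (b=L-a=4):
  R_A = Pb/L = (-6)·4/8 = -3 kN
  R_B = Pa/L = (-6)·4/8 = -3 kN
Load 2 — applied couple M₀=-11 kN·m at a=2 m (b=L-a=6):
  R_A = M₀/L = (-11)/8 = -11/8 kN
  R_B = -M₀/L = -(-11)/8 = 11/8 kN
Load 3 — applied couple M₀=5 kN·m at a=6 m (b=L-a=2):
  R_A = M₀/L = 5/8 kN
  R_B = -M₀/L = -5/8 kN
Superposition: R_A = -15/4 kN, R_B = -9/4 kN

R_A = -15/4 kN, R_B = -9/4 kN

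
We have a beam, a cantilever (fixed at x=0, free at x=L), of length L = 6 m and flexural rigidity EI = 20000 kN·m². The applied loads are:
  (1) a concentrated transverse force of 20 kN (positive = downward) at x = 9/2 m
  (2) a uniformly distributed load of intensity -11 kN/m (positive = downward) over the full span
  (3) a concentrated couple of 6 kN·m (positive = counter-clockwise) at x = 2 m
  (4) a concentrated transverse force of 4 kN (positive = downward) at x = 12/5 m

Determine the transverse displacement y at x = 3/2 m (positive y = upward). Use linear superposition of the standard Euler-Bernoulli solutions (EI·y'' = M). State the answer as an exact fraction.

Load 1 — point force P=20 kN at a=9/2 m (b=L-a=3/2):
  y_1 = -Px²(3a-x)/(6EI)  [x≤a] = -20·(3/2)²·(3·(9/2)-(3/2))/(6·20000) = -9/2000 m
Load 2 — uniform load w=-11 kN/m over full span:
  y_2 = -wx²(x²-4Lx+6L²)/(24EI) = -(-11)·(3/2)²·((3/2)²-4·6·(3/2)+6·6²)/(24·20000) = 24057/2560000 m
Load 3 — applied couple M₀=6 kN·m at a=2 m (b=L-a=4):
  y_3 = M₀x²/(2EI)  [x≤a] = 6·(3/2)²/(2·20000) = 27/80000 m
Load 4 — point force P=4 kN at a=12/5 m (b=L-a=18/5):
  y_4 = -Px²(3a-x)/(6EI)  [x≤a] = -4·(3/2)²·(3·(12/5)-(3/2))/(6·20000) = -171/400000 m
Superposition: y = Σ y_i = 61533/12800000 m ≈ 0.004807 m

y(3/2) = 61533/12800000 m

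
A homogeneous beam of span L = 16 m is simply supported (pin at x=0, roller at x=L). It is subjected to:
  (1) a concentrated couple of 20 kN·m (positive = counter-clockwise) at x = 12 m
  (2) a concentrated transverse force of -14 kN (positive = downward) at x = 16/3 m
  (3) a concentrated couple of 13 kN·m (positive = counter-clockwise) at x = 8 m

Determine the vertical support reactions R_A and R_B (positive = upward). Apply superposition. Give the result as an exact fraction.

R_A = -349/48 kN, R_B = -323/48 kN

Load 1 — applied couple M₀=20 kN·m at a=12 m (b=L-a=4):
  R_A = M₀/L = 20/16 = 5/4 kN
  R_B = -M₀/L = -20/16 = -5/4 kN
Load 2 — point force P=-14 kN at a=16/3 m (b=L-a=32/3):
  R_A = Pb/L = (-14)·(32/3)/16 = -28/3 kN
  R_B = Pa/L = (-14)·(16/3)/16 = -14/3 kN
Load 3 — applied couple M₀=13 kN·m at a=8 m (b=L-a=8):
  R_A = M₀/L = 13/16 kN
  R_B = -M₀/L = -13/16 kN
Superposition: R_A = -349/48 kN, R_B = -323/48 kN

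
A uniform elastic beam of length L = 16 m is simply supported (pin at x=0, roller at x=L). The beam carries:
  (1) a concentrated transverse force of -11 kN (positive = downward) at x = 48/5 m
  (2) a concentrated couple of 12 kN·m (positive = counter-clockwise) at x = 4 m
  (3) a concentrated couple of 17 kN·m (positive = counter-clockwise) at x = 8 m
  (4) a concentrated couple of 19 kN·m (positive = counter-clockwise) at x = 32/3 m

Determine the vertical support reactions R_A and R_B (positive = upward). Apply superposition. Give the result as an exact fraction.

R_A = -7/5 kN, R_B = -48/5 kN

Load 1 — point force P=-11 kN at a=48/5 m (b=L-a=32/5):
  R_A = Pb/L = (-11)·(32/5)/16 = -22/5 kN
  R_B = Pa/L = (-11)·(48/5)/16 = -33/5 kN
Load 2 — applied couple M₀=12 kN·m at a=4 m (b=L-a=12):
  R_A = M₀/L = 12/16 = 3/4 kN
  R_B = -M₀/L = -12/16 = -3/4 kN
Load 3 — applied couple M₀=17 kN·m at a=8 m (b=L-a=8):
  R_A = M₀/L = 17/16 kN
  R_B = -M₀/L = -17/16 kN
Load 4 — applied couple M₀=19 kN·m at a=32/3 m (b=L-a=16/3):
  R_A = M₀/L = 19/16 kN
  R_B = -M₀/L = -19/16 kN
Superposition: R_A = -7/5 kN, R_B = -48/5 kN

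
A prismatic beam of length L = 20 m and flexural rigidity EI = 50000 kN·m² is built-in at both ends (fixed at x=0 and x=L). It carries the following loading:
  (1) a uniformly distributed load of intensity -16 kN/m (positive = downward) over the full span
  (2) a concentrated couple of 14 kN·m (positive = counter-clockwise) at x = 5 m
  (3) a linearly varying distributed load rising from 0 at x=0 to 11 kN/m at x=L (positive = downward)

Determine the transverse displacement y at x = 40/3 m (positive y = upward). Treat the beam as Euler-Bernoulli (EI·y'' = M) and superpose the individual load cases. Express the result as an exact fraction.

Load 1 — uniform load w=-16 kN/m over full span:
  y_1 = -wx²(L-x)²/(24EI) = -(-16)·(40/3)²·(20-(40/3))²/(24·50000) = 128/1215 m
Load 2 — applied couple M₀=14 kN·m at a=5 m (b=L-a=15):
  y_2 = (R_Ax³/6 - M_Ax²/2 - M₀(x-a)²/2)/EI  [x>a] with R_A=63/80, M_A=-21/8 = ((63/80)·(40/3)³/6 - (-21/8)·(40/3)²/2 - 14·((40/3)-5)²/2)/50000 = 7/6000 m
Load 3 — triangular load w₀=11 kN/m (0→w₀ over full span):
  y_3 = -w₀x²(L-x)²(x+2L)/(120LEI) = -11·(40/3)²·(20-(40/3))²·((40/3)+2·20)/(120·20·50000) = -704/18225 m
Superposition: y = Σ y_i = 98981/1458000 m ≈ 0.067888 m

y(40/3) = 98981/1458000 m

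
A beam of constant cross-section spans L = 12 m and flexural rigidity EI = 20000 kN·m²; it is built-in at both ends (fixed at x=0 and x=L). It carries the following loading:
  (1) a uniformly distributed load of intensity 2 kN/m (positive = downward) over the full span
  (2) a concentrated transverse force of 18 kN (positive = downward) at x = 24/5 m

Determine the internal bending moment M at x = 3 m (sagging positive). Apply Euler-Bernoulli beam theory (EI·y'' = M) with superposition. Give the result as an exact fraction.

Load 1 — uniform load w=2 kN/m over full span:
  M_1 = wLx/2 - wL²/12 - wx²/2 = 2·12·3/2 - 2·12²/12 - 2·3²/2 = 3 kN·m
Load 2 — point force P=18 kN at a=24/5 m (b=L-a=36/5):
  M_2 = Pb²(3a+b)x/L³ - Pab²/L²  [x≤a] = 18·(36/5)²·(3·(24/5)+(36/5))·3/12³ - 18·(24/5)·(36/5)²/12² = 486/125 kN·m
Superposition: M = Σ M_i = 861/125 kN·m ≈ 6.888000 kN·m

M(3) = 861/125 kN·m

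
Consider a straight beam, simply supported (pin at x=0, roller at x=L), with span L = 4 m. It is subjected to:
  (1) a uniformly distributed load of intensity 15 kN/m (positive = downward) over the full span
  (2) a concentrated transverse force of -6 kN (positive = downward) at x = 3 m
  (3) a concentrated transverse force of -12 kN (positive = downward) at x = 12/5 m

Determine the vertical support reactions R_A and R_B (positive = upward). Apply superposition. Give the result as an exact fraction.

R_A = 237/10 kN, R_B = 183/10 kN

Load 1 — uniform load w=15 kN/m over full span:
  R_A = wL/2 = 15·4/2 = 30 kN
  R_B = wL/2 = 15·4/2 = 30 kN
Load 2 — point force P=-6 kN at a=3 m (b=L-a=1):
  R_A = Pb/L = (-6)·1/4 = -3/2 kN
  R_B = Pa/L = (-6)·3/4 = -9/2 kN
Load 3 — point force P=-12 kN at a=12/5 m (b=L-a=8/5):
  R_A = Pb/L = (-12)·(8/5)/4 = -24/5 kN
  R_B = Pa/L = (-12)·(12/5)/4 = -36/5 kN
Superposition: R_A = 237/10 kN, R_B = 183/10 kN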